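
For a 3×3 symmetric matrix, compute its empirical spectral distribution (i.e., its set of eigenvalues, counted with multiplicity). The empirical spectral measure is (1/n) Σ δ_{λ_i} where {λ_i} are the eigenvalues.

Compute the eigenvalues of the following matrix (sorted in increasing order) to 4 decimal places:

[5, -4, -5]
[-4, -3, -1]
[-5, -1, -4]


Since M is real symmetric, all three eigenvalues are real; they are the roots of det(λI − M) = λ³ − (tr M) λ² + s λ − det M, where s is the sum of the principal 2×2 minors.
tr M = 5 + (-3) + (-4) = -2.
s = (5·(-3) − (-4)²) + (5·(-4) − (-5)²) + ((-3)·(-4) − (-1)²) = -31 + (-45) + 11 = -65.
det M (expand along row 1) = 5·11 − (-4)·11 + (-5)·(-11) = 154.
Characteristic polynomial: λ³ + 2λ² − 65λ − 154 = 0.
Substitute λ = y + (tr M)/3 = y − 0.666667 to remove the quadratic term: y³ + p·y + q = 0 with p = s − (tr M)²/3 = -66.333333 and q = −2(tr M)³/27 + (tr M)·s/3 − det M = -110.074074.
Three real roots ⇒ use the trigonometric (Viète) form: r = 2√(−p/3) = 9.404491, φ = arccos(3q/(p·r)) = arccos(0.529345) = 1.012967 rad.
y_k = r·cos(φ/3 − 2πk/3) for k = 0, 1, 2 gives y = 8.873455, -1.738639, -7.134816.
λ_k = y_k − 0.666667 gives λ = 8.2068, -2.4053, -7.8015 (check: the sum is -2.0000 = tr M).

Eigenvalues sorted in increasing order: [-7.8015, -2.4053, 8.2068].


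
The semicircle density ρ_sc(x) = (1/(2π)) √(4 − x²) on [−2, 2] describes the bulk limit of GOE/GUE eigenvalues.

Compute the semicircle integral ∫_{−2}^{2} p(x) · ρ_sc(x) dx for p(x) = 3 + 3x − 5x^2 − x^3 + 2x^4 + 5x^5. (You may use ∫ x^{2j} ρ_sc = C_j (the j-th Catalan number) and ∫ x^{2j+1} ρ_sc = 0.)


Write p(x) = Σ a_i x^i, split into monomials and integrate each against ρ_sc separately.
Using ∫ x^{2j} ρ_sc = C_j = (1/(j+1)) C(2j, j) (Catalan numbers) and ∫ x^{2j+1} ρ_sc = 0 (odd monomials vanish by symmetry):
  i = 0 (even): a_0 · C_{0} = 3 · 1 = 3
  i = 1 (odd): ∫ x^1 ρ_sc = 0 (vanishes)
  i = 2 (even): a_2 · C_{1} = -5 · 1 = -5
  i = 3 (odd): ∫ x^3 ρ_sc = 0 (vanishes)
  i = 4 (even): a_4 · C_{2} = 2 · 2 = 4
  i = 5 (odd): ∫ x^5 ρ_sc = 0 (vanishes)

Summing the contributions: ∫_{−2}^{2} p(x) ρ_sc(x) dx = 3 + (-5) + 4 = 2.


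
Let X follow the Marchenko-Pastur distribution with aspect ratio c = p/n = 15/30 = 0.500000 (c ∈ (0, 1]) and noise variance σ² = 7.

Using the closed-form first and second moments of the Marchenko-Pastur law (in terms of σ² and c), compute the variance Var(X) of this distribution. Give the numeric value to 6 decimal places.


Recall the MP moments m_1 = E[X] = σ² and m_2 = E[X²] = σ⁴ (1 + c).
m_1 = E[X] = σ² = 7, so m_1² = 49.
m_2 = E[X²] = σ⁴ (1 + c) = 49 · (1 + 0.500000) = 49 · 1.500000 = 73.500000.
(Note m_2 − m_1² simplifies to c · σ⁴ = 0.500000 · 49.)

Var(X) = m_2 − m_1² = 73.500000 − 49 = 24.500000.


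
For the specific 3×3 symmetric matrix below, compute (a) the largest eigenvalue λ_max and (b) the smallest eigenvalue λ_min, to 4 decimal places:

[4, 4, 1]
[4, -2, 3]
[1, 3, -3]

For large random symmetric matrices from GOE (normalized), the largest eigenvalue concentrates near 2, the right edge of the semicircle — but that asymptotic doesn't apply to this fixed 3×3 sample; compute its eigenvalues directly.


Since M is real symmetric, all three eigenvalues are real; they are the roots of det(λI − M) = λ³ − (tr M) λ² + s λ − det M, where s is the sum of the principal 2×2 minors.
tr M = 4 + (-2) + (-3) = -1.
s = (4·(-2) − 4²) + (4·(-3) − 1²) + ((-2)·(-3) − 3²) = -24 + (-13) + (-3) = -40.
det M (expand along row 1) = 4·(-3) − 4·(-15) + 1·14 = 62.
Characteristic polynomial: λ³ + λ² − 40λ − 62 = 0.
Substitute λ = y + (tr M)/3 = y − 0.333333 to remove the quadratic term: y³ + p·y + q = 0 with p = s − (tr M)²/3 = -40.333333 and q = −2(tr M)³/27 + (tr M)·s/3 − det M = -48.592593.
Three real roots ⇒ use the trigonometric (Viète) form: r = 2√(−p/3) = 7.333333, φ = arccos(3q/(p·r)) = arccos(0.492863) = 1.055420 rad.
y_k = r·cos(φ/3 − 2πk/3) for k = 0, 1, 2 gives y = 6.884179, -1.253622, -5.630557.
λ_k = y_k − 0.333333 gives λ = 6.5508, -1.5870, -5.9639 (check: the sum is -1.0000 = tr M).

Hence λ_max = 6.5508 and λ_min = -5.9639.


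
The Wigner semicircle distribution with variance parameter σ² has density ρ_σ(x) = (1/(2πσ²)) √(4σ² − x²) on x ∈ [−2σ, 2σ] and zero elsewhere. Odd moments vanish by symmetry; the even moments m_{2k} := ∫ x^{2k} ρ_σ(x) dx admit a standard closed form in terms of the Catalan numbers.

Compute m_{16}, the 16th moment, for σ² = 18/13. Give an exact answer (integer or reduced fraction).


By the scaled semicircle moment identity, m_{2k} = σ^{2k} · C_k with k = 8.
C_8 = (1/(k+1)) · C(2k, k) = (1/9) · C(16, 8) = (1/9) · 12870 = 1430.
σ^{2k} = (σ²)^k = (18/13)^8 = 11019960576/815730721.

Therefore m_{16} = σ^{16} · C_8 = (11019960576/815730721) · 1430 = 1212195663360/62748517.


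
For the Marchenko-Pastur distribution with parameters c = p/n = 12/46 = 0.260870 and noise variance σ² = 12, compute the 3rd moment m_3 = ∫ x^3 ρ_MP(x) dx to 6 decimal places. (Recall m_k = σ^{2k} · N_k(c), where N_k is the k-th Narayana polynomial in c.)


E[X³] = σ⁶ (1 + 3c + c²) (third MP moment). With σ² = 12 (so σ⁶ = 1728) and c = 12/46 = 0.260870: E[X³] = 1728 · (1 + 3·0.260870 + (0.260870)²) = 1728 · 1.850662.

So E[X^3] = 3197.943289.


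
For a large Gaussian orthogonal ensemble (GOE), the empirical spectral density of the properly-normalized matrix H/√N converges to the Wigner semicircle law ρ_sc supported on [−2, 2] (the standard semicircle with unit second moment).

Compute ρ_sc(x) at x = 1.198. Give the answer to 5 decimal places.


ρ_sc(x) = (1/(2π)) √(4 − x²). With x = 1.198:
  4 − x² = 4 − (1.198)² = 4 − 1.435204 = 2.564796.
  √(4 − x²) = 1.601498.
  1/(2π) = 0.159155.
  ρ_sc(1.198) = 0.159155 · 1.601498 = 0.254886.

Rounded to 5 decimal places: ρ_sc(1.198) ≈ 0.25489.


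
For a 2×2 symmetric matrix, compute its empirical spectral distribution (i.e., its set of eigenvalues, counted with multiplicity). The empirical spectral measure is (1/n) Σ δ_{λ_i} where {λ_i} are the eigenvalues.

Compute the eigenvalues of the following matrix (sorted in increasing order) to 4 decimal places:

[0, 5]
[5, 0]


Since M is real symmetric, both eigenvalues are real; they are the roots of det(λI − M) = λ² − (tr M) λ + det M.
tr M = 0 + 0 = 0.
det M = 0·0 − 5² = 0 − 25 = -25.
Characteristic polynomial: λ² − 25 = 0.
Discriminant Δ = (tr M)² − 4·det M = 0 − (-100) = 100; √Δ = 10.000000.
λ = (tr M ± √Δ)/2 = (0 ± 10.000000)/2, giving (tr M − √Δ)/2 = -5.0000 and (tr M + √Δ)/2 = 5.0000.

Eigenvalues sorted in increasing order: [-5.0000, 5.0000].


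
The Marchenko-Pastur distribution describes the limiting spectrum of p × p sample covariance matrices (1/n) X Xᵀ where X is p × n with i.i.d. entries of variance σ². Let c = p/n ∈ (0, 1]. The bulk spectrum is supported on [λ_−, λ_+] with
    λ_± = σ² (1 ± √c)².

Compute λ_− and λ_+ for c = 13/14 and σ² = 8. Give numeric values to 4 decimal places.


c = 13/14 = 0.928571; √c = 0.963624.
λ_− = σ² (1 − √c)² = 8 · (1 − 0.963624)² = 8 · (0.036376)² = 0.010586.
λ_+ = σ² (1 + √c)² = 8 · (1 + 0.963624)² = 8 · (1.963624)² = 30.846557.

Rounded to 4 decimal places: λ_− ≈ 0.0106, λ_+ ≈ 30.8466.


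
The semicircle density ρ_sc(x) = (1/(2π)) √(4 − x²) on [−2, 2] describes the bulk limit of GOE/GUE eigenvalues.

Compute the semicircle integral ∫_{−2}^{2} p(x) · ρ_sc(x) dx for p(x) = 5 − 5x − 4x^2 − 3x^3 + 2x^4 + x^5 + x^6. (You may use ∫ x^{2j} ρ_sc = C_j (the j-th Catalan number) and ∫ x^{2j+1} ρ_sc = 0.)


Write p(x) = Σ a_i x^i, split into monomials and integrate each against ρ_sc separately.
Using ∫ x^{2j} ρ_sc = C_j = (1/(j+1)) C(2j, j) (Catalan numbers) and ∫ x^{2j+1} ρ_sc = 0 (odd monomials vanish by symmetry):
  i = 0 (even): a_0 · C_{0} = 5 · 1 = 5
  i = 1 (odd): ∫ x^1 ρ_sc = 0 (vanishes)
  i = 2 (even): a_2 · C_{1} = -4 · 1 = -4
  i = 3 (odd): ∫ x^3 ρ_sc = 0 (vanishes)
  i = 4 (even): a_4 · C_{2} = 2 · 2 = 4
  i = 5 (odd): ∫ x^5 ρ_sc = 0 (vanishes)
  i = 6 (even): a_6 · C_{3} = 1 · 5 = 5

Summing the contributions: ∫_{−2}^{2} p(x) ρ_sc(x) dx = 5 + (-4) + 4 + 5 = 10.


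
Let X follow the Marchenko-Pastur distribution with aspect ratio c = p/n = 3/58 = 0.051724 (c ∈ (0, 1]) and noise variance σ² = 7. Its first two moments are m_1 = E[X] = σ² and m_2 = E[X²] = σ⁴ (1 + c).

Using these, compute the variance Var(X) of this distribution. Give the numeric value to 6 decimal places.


m_1 = E[X] = σ² = 7, so m_1² = 49.
m_2 = E[X²] = σ⁴ (1 + c) = 49 · (1 + 0.051724) = 49 · 1.051724 = 51.534483.
(Note m_2 − m_1² simplifies to c · σ⁴ = 0.051724 · 49.)

Var(X) = m_2 − m_1² = 51.534483 − 49 = 2.534483.


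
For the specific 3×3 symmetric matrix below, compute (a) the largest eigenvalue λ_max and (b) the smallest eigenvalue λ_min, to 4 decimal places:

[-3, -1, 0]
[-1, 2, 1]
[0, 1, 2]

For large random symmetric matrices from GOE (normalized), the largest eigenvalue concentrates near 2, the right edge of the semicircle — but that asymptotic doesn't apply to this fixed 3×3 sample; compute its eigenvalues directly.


Since M is real symmetric, all three eigenvalues are real; they are the roots of det(λI − M) = λ³ − (tr M) λ² + s λ − det M, where s is the sum of the principal 2×2 minors.
tr M = -3 + 2 + 2 = 1.
s = ((-3)·2 − (-1)²) + ((-3)·2 − 0²) + (2·2 − 1²) = -7 + (-6) + 3 = -10.
det M (expand along row 1) = (-3)·3 − (-1)·(-2) + 0·(-1) = -11.
Characteristic polynomial: λ³ − λ² − 10λ + 11 = 0.
Substitute λ = y + (tr M)/3 = y + 0.333333 to remove the quadratic term: y³ + p·y + q = 0 with p = s − (tr M)²/3 = -10.333333 and q = −2(tr M)³/27 + (tr M)·s/3 − det M = 7.592593.
Three real roots ⇒ use the trigonometric (Viète) form: r = 2√(−p/3) = 3.711843, φ = arccos(3q/(p·r)) = arccos(-0.593856) = 2.206640 rad.
y_k = r·cos(φ/3 − 2πk/3) for k = 0, 1, 2 gives y = 2.752198, 0.780840, -3.533038.
λ_k = y_k + 0.333333 gives λ = 3.0855, 1.1142, -3.1997 (check: the sum is 1.0000 = tr M).

Hence λ_max = 3.0855 and λ_min = -3.1997.


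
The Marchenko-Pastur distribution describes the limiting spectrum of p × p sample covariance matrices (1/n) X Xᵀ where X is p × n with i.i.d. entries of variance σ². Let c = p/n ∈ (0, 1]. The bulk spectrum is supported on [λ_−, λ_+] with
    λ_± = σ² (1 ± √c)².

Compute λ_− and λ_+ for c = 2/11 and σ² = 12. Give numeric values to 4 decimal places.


c = 2/11 = 0.181818; √c = 0.426401.
λ_− = σ² (1 − √c)² = 12 · (1 − 0.426401)² = 12 · (0.573599)² = 3.948184.
λ_+ = σ² (1 + √c)² = 12 · (1 + 0.426401)² = 12 · (1.426401)² = 24.415453.

Rounded to 4 decimal places: λ_− ≈ 3.9482, λ_+ ≈ 24.4155.


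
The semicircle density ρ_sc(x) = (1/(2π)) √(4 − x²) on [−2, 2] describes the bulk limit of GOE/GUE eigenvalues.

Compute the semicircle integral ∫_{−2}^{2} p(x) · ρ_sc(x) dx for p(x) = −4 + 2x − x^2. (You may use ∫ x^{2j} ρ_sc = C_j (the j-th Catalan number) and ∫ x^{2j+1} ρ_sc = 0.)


Write p(x) = Σ a_i x^i, split into monomials and integrate each against ρ_sc separately.
Using ∫ x^{2j} ρ_sc = C_j = (1/(j+1)) C(2j, j) (Catalan numbers) and ∫ x^{2j+1} ρ_sc = 0 (odd monomials vanish by symmetry):
  i = 0 (even): a_0 · C_{0} = -4 · 1 = -4
  i = 1 (odd): ∫ x^1 ρ_sc = 0 (vanishes)
  i = 2 (even): a_2 · C_{1} = -1 · 1 = -1

Summing the contributions: ∫_{−2}^{2} p(x) ρ_sc(x) dx = (-4) + (-1) = -5.


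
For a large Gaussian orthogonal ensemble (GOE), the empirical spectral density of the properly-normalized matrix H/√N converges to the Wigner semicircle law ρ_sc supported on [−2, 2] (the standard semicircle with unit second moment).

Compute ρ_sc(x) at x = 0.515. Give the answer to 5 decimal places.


ρ_sc(x) = (1/(2π)) √(4 − x²). With x = 0.515:
  4 − x² = 4 − (0.515)² = 4 − 0.265225 = 3.734775.
  √(4 − x²) = 1.932557.
  1/(2π) = 0.159155.
  ρ_sc(0.515) = 0.159155 · 1.932557 = 0.307576.

Rounded to 5 decimal places: ρ_sc(0.515) ≈ 0.30758.


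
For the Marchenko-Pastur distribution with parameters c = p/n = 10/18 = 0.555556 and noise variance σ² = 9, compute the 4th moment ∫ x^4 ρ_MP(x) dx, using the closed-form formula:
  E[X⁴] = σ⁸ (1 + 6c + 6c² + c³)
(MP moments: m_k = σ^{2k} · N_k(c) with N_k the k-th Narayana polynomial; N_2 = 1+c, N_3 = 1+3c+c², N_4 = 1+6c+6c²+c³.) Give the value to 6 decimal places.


E[X⁴] = σ⁸ (1 + 6c + 6c² + c³) (fourth MP moment). With σ² = 9 (so σ⁸ = 6561) and c = 10/18 = 0.555556: E[X⁴] = 6561 · (1 + 6·0.555556 + 6·(0.555556)² + (0.555556)³) = 6561 · 6.356653.

So E[X^4] = 41706.000000.


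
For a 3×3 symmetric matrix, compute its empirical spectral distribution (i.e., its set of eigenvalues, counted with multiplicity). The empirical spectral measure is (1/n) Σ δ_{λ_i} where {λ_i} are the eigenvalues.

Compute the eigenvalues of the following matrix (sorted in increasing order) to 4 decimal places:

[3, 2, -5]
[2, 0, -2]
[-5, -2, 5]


Since M is real symmetric, all three eigenvalues are real; they are the roots of det(λI − M) = λ³ − (tr M) λ² + s λ − det M, where s is the sum of the principal 2×2 minors.
tr M = 3 + 0 + 5 = 8.
s = (3·0 − 2²) + (3·5 − (-5)²) + (0·5 − (-2)²) = -4 + (-10) + (-4) = -18.
det M (expand along row 1) = 3·(-4) − 2·0 + (-5)·(-4) = 8.
Characteristic polynomial: λ³ − 8λ² − 18λ − 8 = 0.
Substitute λ = y + (tr M)/3 = y + 2.666667 to remove the quadratic term: y³ + p·y + q = 0 with p = s − (tr M)²/3 = -39.333333 and q = −2(tr M)³/27 + (tr M)·s/3 − det M = -93.925926.
Three real roots ⇒ use the trigonometric (Viète) form: r = 2√(−p/3) = 7.241854, φ = arccos(3q/(p·r)) = arccos(0.989228) = 0.146913 rad.
y_k = r·cos(φ/3 − 2πk/3) for k = 0, 1, 2 gives y = 7.233172, -3.309580, -3.923592.
λ_k = y_k + 2.666667 gives λ = 9.8998, -0.6429, -1.2569 (check: the sum is 8.0000 = tr M).

Eigenvalues sorted in increasing order: [-1.2569, -0.6429, 9.8998].


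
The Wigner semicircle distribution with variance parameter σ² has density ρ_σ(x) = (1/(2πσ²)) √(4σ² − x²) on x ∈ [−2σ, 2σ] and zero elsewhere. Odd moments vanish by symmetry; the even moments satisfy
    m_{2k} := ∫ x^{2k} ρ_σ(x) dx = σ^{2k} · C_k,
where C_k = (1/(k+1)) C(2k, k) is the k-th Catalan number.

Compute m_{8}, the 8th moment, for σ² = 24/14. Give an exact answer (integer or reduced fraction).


By the scaled semicircle moment identity, m_{2k} = σ^{2k} · C_k with k = 4.
C_4 = (1/(k+1)) · C(2k, k) = (1/5) · C(8, 4) = (1/5) · 70 = 14.
σ^{2k} = (σ²)^k = (24/14)^4 = 20736/2401.

Therefore m_{8} = σ^{8} · C_4 = (20736/2401) · 14 = 41472/343.


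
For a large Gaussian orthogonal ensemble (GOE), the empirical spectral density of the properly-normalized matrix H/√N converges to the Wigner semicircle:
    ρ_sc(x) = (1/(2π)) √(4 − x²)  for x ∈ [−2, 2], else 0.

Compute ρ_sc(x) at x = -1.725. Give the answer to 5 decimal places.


ρ_sc(x) = (1/(2π)) √(4 − x²). With x = -1.725:
  4 − x² = 4 − (-1.725)² = 4 − 2.975625 = 1.024375.
  √(4 − x²) = 1.012114.
  1/(2π) = 0.159155.
  ρ_sc(-1.725) = 0.159155 · 1.012114 = 0.161083.

Rounded to 5 decimal places: ρ_sc(-1.725) ≈ 0.16108.


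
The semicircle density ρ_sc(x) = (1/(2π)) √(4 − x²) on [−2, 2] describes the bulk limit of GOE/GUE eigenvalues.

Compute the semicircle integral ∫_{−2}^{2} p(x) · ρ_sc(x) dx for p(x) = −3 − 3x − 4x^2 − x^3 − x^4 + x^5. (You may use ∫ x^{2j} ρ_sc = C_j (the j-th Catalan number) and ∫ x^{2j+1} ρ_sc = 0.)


Write p(x) = Σ a_i x^i, split into monomials and integrate each against ρ_sc separately.
Using ∫ x^{2j} ρ_sc = C_j = (1/(j+1)) C(2j, j) (Catalan numbers) and ∫ x^{2j+1} ρ_sc = 0 (odd monomials vanish by symmetry):
  i = 0 (even): a_0 · C_{0} = -3 · 1 = -3
  i = 1 (odd): ∫ x^1 ρ_sc = 0 (vanishes)
  i = 2 (even): a_2 · C_{1} = -4 · 1 = -4
  i = 3 (odd): ∫ x^3 ρ_sc = 0 (vanishes)
  i = 4 (even): a_4 · C_{2} = -1 · 2 = -2
  i = 5 (odd): ∫ x^5 ρ_sc = 0 (vanishes)

Summing the contributions: ∫_{−2}^{2} p(x) ρ_sc(x) dx = (-3) + (-4) + (-2) = -9.


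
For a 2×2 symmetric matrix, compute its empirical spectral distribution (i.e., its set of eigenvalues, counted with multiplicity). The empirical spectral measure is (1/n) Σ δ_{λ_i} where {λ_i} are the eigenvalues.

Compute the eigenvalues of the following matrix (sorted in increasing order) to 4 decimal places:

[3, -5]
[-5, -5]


Since M is real symmetric, both eigenvalues are real; they are the roots of det(λI − M) = λ² − (tr M) λ + det M.
tr M = 3 + (-5) = -2.
det M = 3·(-5) − (-5)² = -15 − 25 = -40.
Characteristic polynomial: λ² + 2λ − 40 = 0.
Discriminant Δ = (tr M)² − 4·det M = 4 − (-160) = 164; √Δ = 12.806248.
λ = (tr M ± √Δ)/2 = (-2 ± 12.806248)/2, giving (tr M − √Δ)/2 = -7.4031 and (tr M + √Δ)/2 = 5.4031.

Eigenvalues sorted in increasing order: [-7.4031, 5.4031].


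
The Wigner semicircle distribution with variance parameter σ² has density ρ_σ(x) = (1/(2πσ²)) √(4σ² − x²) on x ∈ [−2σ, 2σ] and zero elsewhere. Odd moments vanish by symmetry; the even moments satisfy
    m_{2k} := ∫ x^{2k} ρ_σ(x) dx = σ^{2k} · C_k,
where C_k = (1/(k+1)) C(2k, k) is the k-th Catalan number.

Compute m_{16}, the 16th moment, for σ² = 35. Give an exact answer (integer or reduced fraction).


By the scaled semicircle moment identity, m_{2k} = σ^{2k} · C_k with k = 8.
C_8 = (1/(k+1)) · C(2k, k) = (1/9) · C(16, 8) = (1/9) · 12870 = 1430.
σ^{2k} = (σ²)^k = (35)^8 = 2251875390625.

Therefore m_{16} = σ^{16} · C_8 = 2251875390625 · 1430 = 3220181808593750.


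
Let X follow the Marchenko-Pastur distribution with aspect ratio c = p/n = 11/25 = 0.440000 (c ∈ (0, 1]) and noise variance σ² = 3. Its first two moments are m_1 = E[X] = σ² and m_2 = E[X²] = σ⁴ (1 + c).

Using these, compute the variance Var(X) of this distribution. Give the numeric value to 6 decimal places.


m_1 = E[X] = σ² = 3, so m_1² = 9.
m_2 = E[X²] = σ⁴ (1 + c) = 9 · (1 + 0.440000) = 9 · 1.440000 = 12.960000.
(Note m_2 − m_1² simplifies to c · σ⁴ = 0.440000 · 9.)

Var(X) = m_2 − m_1² = 12.960000 − 9 = 3.960000.


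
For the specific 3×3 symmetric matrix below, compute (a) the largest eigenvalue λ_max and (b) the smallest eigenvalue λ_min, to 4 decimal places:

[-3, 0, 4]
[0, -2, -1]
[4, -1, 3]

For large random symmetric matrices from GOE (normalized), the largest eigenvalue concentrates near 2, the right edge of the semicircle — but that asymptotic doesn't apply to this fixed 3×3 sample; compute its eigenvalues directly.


Since M is real symmetric, all three eigenvalues are real; they are the roots of det(λI − M) = λ³ − (tr M) λ² + s λ − det M, where s is the sum of the principal 2×2 minors.
tr M = -3 + (-2) + 3 = -2.
s = ((-3)·(-2) − 0²) + ((-3)·3 − 4²) + ((-2)·3 − (-1)²) = 6 + (-25) + (-7) = -26.
det M (expand along row 1) = (-3)·(-7) − 0·4 + 4·8 = 53.
Characteristic polynomial: λ³ + 2λ² − 26λ − 53 = 0.
Substitute λ = y + (tr M)/3 = y − 0.666667 to remove the quadratic term: y³ + p·y + q = 0 with p = s − (tr M)²/3 = -27.333333 and q = −2(tr M)³/27 + (tr M)·s/3 − det M = -35.074074.
Three real roots ⇒ use the trigonometric (Viète) form: r = 2√(−p/3) = 6.036923, φ = arccos(3q/(p·r)) = arccos(0.637675) = 0.879320 rad.
y_k = r·cos(φ/3 − 2πk/3) for k = 0, 1, 2 gives y = 5.779454, -1.379174, -4.400279.
λ_k = y_k − 0.666667 gives λ = 5.1128, -2.0458, -5.0669 (check: the sum is -2.0000 = tr M).

Hence λ_max = 5.1128 and λ_min = -5.0669.


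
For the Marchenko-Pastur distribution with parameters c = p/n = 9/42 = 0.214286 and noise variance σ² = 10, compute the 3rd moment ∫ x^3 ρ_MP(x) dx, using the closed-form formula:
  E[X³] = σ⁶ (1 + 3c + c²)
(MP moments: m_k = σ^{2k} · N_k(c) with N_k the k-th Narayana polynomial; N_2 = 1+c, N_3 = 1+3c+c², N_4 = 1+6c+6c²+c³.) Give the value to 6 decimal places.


E[X³] = σ⁶ (1 + 3c + c²) (third MP moment). With σ² = 10 (so σ⁶ = 1000) and c = 9/42 = 0.214286: E[X³] = 1000 · (1 + 3·0.214286 + (0.214286)²) = 1000 · 1.688776.

So E[X^3] = 1688.775510.


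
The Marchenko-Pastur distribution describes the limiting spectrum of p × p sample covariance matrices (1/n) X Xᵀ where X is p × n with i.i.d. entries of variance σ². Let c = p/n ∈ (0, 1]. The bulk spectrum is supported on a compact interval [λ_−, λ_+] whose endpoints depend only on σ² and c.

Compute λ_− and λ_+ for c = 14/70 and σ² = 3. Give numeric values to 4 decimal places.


c = 14/70 = 0.200000; √c = 0.447214.
λ_− = σ² (1 − √c)² = 3 · (1 − 0.447214)² = 3 · (0.552786)² = 0.916718.
λ_+ = σ² (1 + √c)² = 3 · (1 + 0.447214)² = 3 · (1.447214)² = 6.283282.

Rounded to 4 decimal places: λ_− ≈ 0.9167, λ_+ ≈ 6.2833.


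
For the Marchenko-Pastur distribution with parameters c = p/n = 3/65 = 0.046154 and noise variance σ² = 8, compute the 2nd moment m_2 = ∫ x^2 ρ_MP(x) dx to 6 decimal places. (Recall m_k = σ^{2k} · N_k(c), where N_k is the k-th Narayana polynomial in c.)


E[X²] = σ⁴ (1 + c) (second MP moment). With σ² = 8 (so σ⁴ = 64) and c = 3/65 = 0.046154: E[X²] = 64 · (1 + 0.046154) = 64 · 1.046154.

So E[X^2] = 66.953846.


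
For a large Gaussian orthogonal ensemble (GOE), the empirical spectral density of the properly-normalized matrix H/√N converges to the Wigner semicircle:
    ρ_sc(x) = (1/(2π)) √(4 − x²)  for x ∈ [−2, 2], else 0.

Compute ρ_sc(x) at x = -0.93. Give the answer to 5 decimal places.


ρ_sc(x) = (1/(2π)) √(4 − x²). With x = -0.93:
  4 − x² = 4 − (-0.93)² = 4 − 0.864900 = 3.135100.
  √(4 − x²) = 1.770621.
  1/(2π) = 0.159155.
  ρ_sc(-0.93) = 0.159155 · 1.770621 = 0.281803.

Rounded to 5 decimal places: ρ_sc(-0.93) ≈ 0.28180.


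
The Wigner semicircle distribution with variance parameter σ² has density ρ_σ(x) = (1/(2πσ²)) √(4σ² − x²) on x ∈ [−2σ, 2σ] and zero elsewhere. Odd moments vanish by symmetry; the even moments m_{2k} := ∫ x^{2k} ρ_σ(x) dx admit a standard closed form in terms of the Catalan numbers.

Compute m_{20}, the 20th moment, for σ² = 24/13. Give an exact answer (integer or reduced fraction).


By the scaled semicircle moment identity, m_{2k} = σ^{2k} · C_k with k = 10.
C_10 = (1/(k+1)) · C(2k, k) = (1/11) · C(20, 10) = (1/11) · 184756 = 16796.
σ^{2k} = (σ²)^k = (24/13)^10 = 63403380965376/137858491849.

Therefore m_{20} = σ^{20} · C_10 = (63403380965376/137858491849) · 16796 = 81917168207265792/10604499373.


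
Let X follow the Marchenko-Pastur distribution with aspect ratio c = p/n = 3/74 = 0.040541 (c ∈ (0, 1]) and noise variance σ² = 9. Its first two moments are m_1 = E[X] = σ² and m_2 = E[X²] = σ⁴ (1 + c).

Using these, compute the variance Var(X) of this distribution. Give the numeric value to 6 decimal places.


m_1 = E[X] = σ² = 9, so m_1² = 81.
m_2 = E[X²] = σ⁴ (1 + c) = 81 · (1 + 0.040541) = 81 · 1.040541 = 84.283784.
(Note m_2 − m_1² simplifies to c · σ⁴ = 0.040541 · 81.)

Var(X) = m_2 − m_1² = 84.283784 − 81 = 3.283784.


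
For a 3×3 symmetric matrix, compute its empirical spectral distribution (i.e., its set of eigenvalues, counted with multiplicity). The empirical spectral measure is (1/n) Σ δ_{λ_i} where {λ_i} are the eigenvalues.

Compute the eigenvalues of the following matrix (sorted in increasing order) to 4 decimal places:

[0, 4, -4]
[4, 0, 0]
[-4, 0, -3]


Since M is real symmetric, all three eigenvalues are real; they are the roots of det(λI − M) = λ³ − (tr M) λ² + s λ − det M, where s is the sum of the principal 2×2 minors.
tr M = 0 + 0 + (-3) = -3.
s = (0·0 − 4²) + (0·(-3) − (-4)²) + (0·(-3) − 0²) = -16 + (-16) + 0 = -32.
det M (expand along row 1) = 0·0 − 4·(-12) + (-4)·0 = 48.
Characteristic polynomial: λ³ + 3λ² − 32λ − 48 = 0.
Substitute λ = y + (tr M)/3 = y − 1.000000 to remove the quadratic term: y³ + p·y + q = 0 with p = s − (tr M)²/3 = -35.000000 and q = −2(tr M)³/27 + (tr M)·s/3 − det M = -14.000000.
Three real roots ⇒ use the trigonometric (Viète) form: r = 2√(−p/3) = 6.831301, φ = arccos(3q/(p·r)) = arccos(0.175662) = 1.394218 rad.
y_k = r·cos(φ/3 − 2πk/3) for k = 0, 1, 2 gives y = 6.106762, -0.401854, -5.704908.
λ_k = y_k − 1.000000 gives λ = 5.1068, -1.4019, -6.7049 (check: the sum is -3.0000 = tr M).

Eigenvalues sorted in increasing order: [-6.7049, -1.4019, 5.1068].


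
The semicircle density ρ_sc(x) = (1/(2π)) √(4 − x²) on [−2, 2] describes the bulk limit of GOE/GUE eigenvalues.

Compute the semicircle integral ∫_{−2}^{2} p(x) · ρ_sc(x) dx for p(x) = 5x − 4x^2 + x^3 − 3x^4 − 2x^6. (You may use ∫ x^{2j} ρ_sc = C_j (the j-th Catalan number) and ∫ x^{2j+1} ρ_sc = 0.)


Write p(x) = Σ a_i x^i, split into monomials and integrate each against ρ_sc separately.
Using ∫ x^{2j} ρ_sc = C_j = (1/(j+1)) C(2j, j) (Catalan numbers) and ∫ x^{2j+1} ρ_sc = 0 (odd monomials vanish by symmetry):
  i = 1 (odd): ∫ x^1 ρ_sc = 0 (vanishes)
  i = 2 (even): a_2 · C_{1} = -4 · 1 = -4
  i = 3 (odd): ∫ x^3 ρ_sc = 0 (vanishes)
  i = 4 (even): a_4 · C_{2} = -3 · 2 = -6
  i = 6 (even): a_6 · C_{3} = -2 · 5 = -10

Summing the contributions: ∫_{−2}^{2} p(x) ρ_sc(x) dx = (-4) + (-6) + (-10) = -20.


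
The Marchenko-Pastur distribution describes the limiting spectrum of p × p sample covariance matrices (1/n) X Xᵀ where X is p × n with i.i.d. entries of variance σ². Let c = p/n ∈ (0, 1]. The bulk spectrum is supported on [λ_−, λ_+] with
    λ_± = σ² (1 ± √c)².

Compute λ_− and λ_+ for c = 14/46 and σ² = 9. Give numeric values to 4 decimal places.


c = 14/46 = 0.304348; √c = 0.551677.
λ_− = σ² (1 − √c)² = 9 · (1 − 0.551677)² = 9 · (0.448323)² = 1.808939.
λ_+ = σ² (1 + √c)² = 9 · (1 + 0.551677)² = 9 · (1.551677)² = 21.669322.

Rounded to 4 decimal places: λ_− ≈ 1.8089, λ_+ ≈ 21.6693.


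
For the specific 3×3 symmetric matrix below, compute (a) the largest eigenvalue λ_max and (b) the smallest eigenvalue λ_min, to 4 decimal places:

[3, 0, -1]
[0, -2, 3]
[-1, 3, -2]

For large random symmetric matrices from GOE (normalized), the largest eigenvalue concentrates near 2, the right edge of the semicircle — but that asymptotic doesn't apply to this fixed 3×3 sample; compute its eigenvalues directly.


Since M is real symmetric, all three eigenvalues are real; they are the roots of det(λI − M) = λ³ − (tr M) λ² + s λ − det M, where s is the sum of the principal 2×2 minors.
tr M = 3 + (-2) + (-2) = -1.
s = (3·(-2) − 0²) + (3·(-2) − (-1)²) + ((-2)·(-2) − 3²) = -6 + (-7) + (-5) = -18.
det M (expand along row 1) = 3·(-5) − 0·3 + (-1)·(-2) = -13.
Characteristic polynomial: λ³ + λ² − 18λ + 13 = 0.
Substitute λ = y + (tr M)/3 = y − 0.333333 to remove the quadratic term: y³ + p·y + q = 0 with p = s − (tr M)²/3 = -18.333333 and q = −2(tr M)³/27 + (tr M)·s/3 − det M = 19.074074.
Three real roots ⇒ use the trigonometric (Viète) form: r = 2√(−p/3) = 4.944132, φ = arccos(3q/(p·r)) = arccos(-0.631296) = 2.254020 rad.
y_k = r·cos(φ/3 − 2πk/3) for k = 0, 1, 2 gives y = 3.613048, 1.116274, -4.729322.
λ_k = y_k − 0.333333 gives λ = 3.2797, 0.7829, -5.0627 (check: the sum is -1.0000 = tr M).

Hence λ_max = 3.2797 and λ_min = -5.0627.


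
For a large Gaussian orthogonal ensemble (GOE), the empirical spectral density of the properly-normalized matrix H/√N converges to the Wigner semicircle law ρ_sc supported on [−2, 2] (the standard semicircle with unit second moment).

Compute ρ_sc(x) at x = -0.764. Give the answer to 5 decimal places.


ρ_sc(x) = (1/(2π)) √(4 − x²). With x = -0.764:
  4 − x² = 4 − (-0.764)² = 4 − 0.583696 = 3.416304.
  √(4 − x²) = 1.848325.
  1/(2π) = 0.159155.
  ρ_sc(-0.764) = 0.159155 · 1.848325 = 0.294170.

Rounded to 5 decimal places: ρ_sc(-0.764) ≈ 0.29417.


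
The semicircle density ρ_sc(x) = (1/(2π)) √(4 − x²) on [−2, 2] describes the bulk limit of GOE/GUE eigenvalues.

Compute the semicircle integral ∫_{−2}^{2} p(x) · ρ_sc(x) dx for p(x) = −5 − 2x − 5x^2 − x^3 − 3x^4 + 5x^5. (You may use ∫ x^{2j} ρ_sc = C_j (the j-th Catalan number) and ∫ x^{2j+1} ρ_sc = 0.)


Write p(x) = Σ a_i x^i, split into monomials and integrate each against ρ_sc separately.
Using ∫ x^{2j} ρ_sc = C_j = (1/(j+1)) C(2j, j) (Catalan numbers) and ∫ x^{2j+1} ρ_sc = 0 (odd monomials vanish by symmetry):
  i = 0 (even): a_0 · C_{0} = -5 · 1 = -5
  i = 1 (odd): ∫ x^1 ρ_sc = 0 (vanishes)
  i = 2 (even): a_2 · C_{1} = -5 · 1 = -5
  i = 3 (odd): ∫ x^3 ρ_sc = 0 (vanishes)
  i = 4 (even): a_4 · C_{2} = -3 · 2 = -6
  i = 5 (odd): ∫ x^5 ρ_sc = 0 (vanishes)

Summing the contributions: ∫_{−2}^{2} p(x) ρ_sc(x) dx = (-5) + (-5) + (-6) = -16.


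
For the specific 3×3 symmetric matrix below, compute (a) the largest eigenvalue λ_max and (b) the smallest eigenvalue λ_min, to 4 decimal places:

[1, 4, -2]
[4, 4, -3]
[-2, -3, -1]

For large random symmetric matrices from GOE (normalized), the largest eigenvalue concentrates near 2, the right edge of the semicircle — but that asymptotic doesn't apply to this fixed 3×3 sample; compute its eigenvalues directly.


Since M is real symmetric, all three eigenvalues are real; they are the roots of det(λI − M) = λ³ − (tr M) λ² + s λ − det M, where s is the sum of the principal 2×2 minors.
tr M = 1 + 4 + (-1) = 4.
s = (1·4 − 4²) + (1·(-1) − (-2)²) + (4·(-1) − (-3)²) = -12 + (-5) + (-13) = -30.
det M (expand along row 1) = 1·(-13) − 4·(-10) + (-2)·(-4) = 35.
Characteristic polynomial: λ³ − 4λ² − 30λ − 35 = 0.
Substitute λ = y + (tr M)/3 = y + 1.333333 to remove the quadratic term: y³ + p·y + q = 0 with p = s − (tr M)²/3 = -35.333333 and q = −2(tr M)³/27 + (tr M)·s/3 − det M = -79.740741.
Three real roots ⇒ use the trigonometric (Viète) form: r = 2√(−p/3) = 6.863753, φ = arccos(3q/(p·r)) = arccos(0.986405) = 0.165082 rad.
y_k = r·cos(φ/3 − 2πk/3) for k = 0, 1, 2 gives y = 6.853364, -3.099755, -3.753609.
λ_k = y_k + 1.333333 gives λ = 8.1867, -1.7664, -2.4203 (check: the sum is 4.0000 = tr M).

Hence λ_max = 8.1867 and λ_min = -2.4203.


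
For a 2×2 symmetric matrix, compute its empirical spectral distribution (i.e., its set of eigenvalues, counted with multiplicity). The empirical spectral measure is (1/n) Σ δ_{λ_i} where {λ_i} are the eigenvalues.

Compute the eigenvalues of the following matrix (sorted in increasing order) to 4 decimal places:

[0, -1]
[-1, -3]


Since M is real symmetric, both eigenvalues are real; they are the roots of det(λI − M) = λ² − (tr M) λ + det M.
tr M = 0 + (-3) = -3.
det M = 0·(-3) − (-1)² = 0 − 1 = -1.
Characteristic polynomial: λ² + 3λ − 1 = 0.
Discriminant Δ = (tr M)² − 4·det M = 9 − (-4) = 13; √Δ = 3.605551.
λ = (tr M ± √Δ)/2 = (-3 ± 3.605551)/2, giving (tr M − √Δ)/2 = -3.3028 and (tr M + √Δ)/2 = 0.3028.

Eigenvalues sorted in increasing order: [-3.3028, 0.3028].


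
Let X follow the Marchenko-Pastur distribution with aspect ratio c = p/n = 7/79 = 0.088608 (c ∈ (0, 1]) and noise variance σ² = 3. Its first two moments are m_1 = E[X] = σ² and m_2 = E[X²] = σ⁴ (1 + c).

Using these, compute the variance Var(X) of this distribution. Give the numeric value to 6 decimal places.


m_1 = E[X] = σ² = 3, so m_1² = 9.
m_2 = E[X²] = σ⁴ (1 + c) = 9 · (1 + 0.088608) = 9 · 1.088608 = 9.797468.
(Note m_2 − m_1² simplifies to c · σ⁴ = 0.088608 · 9.)

Var(X) = m_2 − m_1² = 9.797468 − 9 = 0.797468.


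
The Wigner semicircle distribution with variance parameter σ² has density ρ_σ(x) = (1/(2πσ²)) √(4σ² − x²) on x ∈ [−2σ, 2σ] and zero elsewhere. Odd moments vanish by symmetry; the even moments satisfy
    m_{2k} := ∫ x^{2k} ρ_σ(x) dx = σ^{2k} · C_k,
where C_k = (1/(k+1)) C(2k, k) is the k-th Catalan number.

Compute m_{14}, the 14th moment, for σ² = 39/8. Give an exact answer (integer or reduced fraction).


By the scaled semicircle moment identity, m_{2k} = σ^{2k} · C_k with k = 7.
C_7 = (1/(k+1)) · C(2k, k) = (1/8) · C(14, 7) = (1/8) · 3432 = 429.
σ^{2k} = (σ²)^k = (39/8)^7 = 137231006679/2097152.

Therefore m_{14} = σ^{14} · C_7 = (137231006679/2097152) · 429 = 58872101865291/2097152.


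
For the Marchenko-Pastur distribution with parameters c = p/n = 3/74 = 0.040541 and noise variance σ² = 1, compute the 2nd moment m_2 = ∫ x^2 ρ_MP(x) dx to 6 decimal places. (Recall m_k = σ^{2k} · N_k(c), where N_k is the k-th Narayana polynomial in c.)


E[X²] = σ⁴ (1 + c) (second MP moment). With σ² = 1 (so σ⁴ = 1) and c = 3/74 = 0.040541: E[X²] = 1 · (1 + 0.040541) = 1 · 1.040541.

So E[X^2] = 1.040541.


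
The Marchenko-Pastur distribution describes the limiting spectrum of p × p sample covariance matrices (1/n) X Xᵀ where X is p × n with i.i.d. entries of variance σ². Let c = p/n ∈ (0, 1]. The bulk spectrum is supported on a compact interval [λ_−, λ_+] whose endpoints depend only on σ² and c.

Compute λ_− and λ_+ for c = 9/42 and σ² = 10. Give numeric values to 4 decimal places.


c = 9/42 = 0.214286; √c = 0.462910.
λ_− = σ² (1 − √c)² = 10 · (1 − 0.462910)² = 10 · (0.537090)² = 2.884656.
λ_+ = σ² (1 + √c)² = 10 · (1 + 0.462910)² = 10 · (1.462910)² = 21.401058.

Rounded to 4 decimal places: λ_− ≈ 2.8847, λ_+ ≈ 21.4011.


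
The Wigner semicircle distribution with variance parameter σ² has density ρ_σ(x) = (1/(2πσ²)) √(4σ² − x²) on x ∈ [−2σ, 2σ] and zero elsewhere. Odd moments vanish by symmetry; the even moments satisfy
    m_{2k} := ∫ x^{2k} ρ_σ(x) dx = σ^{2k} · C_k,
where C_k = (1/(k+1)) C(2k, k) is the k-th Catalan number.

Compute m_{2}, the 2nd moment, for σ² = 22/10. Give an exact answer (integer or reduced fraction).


By the scaled semicircle moment identity, m_{2k} = σ^{2k} · C_k with k = 1.
C_1 = (1/(k+1)) · C(2k, k) = (1/2) · C(2, 1) = (1/2) · 2 = 1.
σ^{2k} = (σ²)^k = (22/10)^1 = 11/5.

Therefore m_{2} = σ^{2} · C_1 = (11/5) · 1 = 11/5.


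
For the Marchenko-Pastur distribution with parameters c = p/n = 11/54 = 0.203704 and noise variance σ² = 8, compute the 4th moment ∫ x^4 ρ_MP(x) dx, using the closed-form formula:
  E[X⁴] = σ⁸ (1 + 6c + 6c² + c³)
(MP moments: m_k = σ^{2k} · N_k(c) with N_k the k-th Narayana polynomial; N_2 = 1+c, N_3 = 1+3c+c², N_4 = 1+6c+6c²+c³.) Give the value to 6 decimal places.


E[X⁴] = σ⁸ (1 + 6c + 6c² + c³) (fourth MP moment). With σ² = 8 (so σ⁸ = 4096) and c = 11/54 = 0.203704: E[X⁴] = 4096 · (1 + 6·0.203704 + 6·(0.203704)² + (0.203704)³) = 4096 · 2.479646.

So E[X^4] = 10156.630595.


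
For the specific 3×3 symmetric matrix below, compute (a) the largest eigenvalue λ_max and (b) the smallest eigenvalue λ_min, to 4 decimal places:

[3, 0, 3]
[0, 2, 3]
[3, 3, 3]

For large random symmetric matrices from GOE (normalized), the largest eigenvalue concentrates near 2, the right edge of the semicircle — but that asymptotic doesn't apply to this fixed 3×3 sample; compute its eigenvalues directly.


Since M is real symmetric, all three eigenvalues are real; they are the roots of det(λI − M) = λ³ − (tr M) λ² + s λ − det M, where s is the sum of the principal 2×2 minors.
tr M = 3 + 2 + 3 = 8.
s = (3·2 − 0²) + (3·3 − 3²) + (2·3 − 3²) = 6 + 0 + (-3) = 3.
det M (expand along row 1) = 3·(-3) − 0·(-9) + 3·(-6) = -27.
Characteristic polynomial: λ³ − 8λ² + 3λ + 27 = 0.
Substitute λ = y + (tr M)/3 = y + 2.666667 to remove the quadratic term: y³ + p·y + q = 0 with p = s − (tr M)²/3 = -18.333333 and q = −2(tr M)³/27 + (tr M)·s/3 − det M = -2.925926.
Three real roots ⇒ use the trigonometric (Viète) form: r = 2√(−p/3) = 4.944132, φ = arccos(3q/(p·r)) = arccos(0.096840) = 1.473805 rad.
y_k = r·cos(φ/3 − 2πk/3) for k = 0, 1, 2 gives y = 4.359416, -0.159819, -4.199597.
λ_k = y_k + 2.666667 gives λ = 7.0261, 2.5068, -1.5329 (check: the sum is 8.0000 = tr M).

Hence λ_max = 7.0261 and λ_min = -1.5329.


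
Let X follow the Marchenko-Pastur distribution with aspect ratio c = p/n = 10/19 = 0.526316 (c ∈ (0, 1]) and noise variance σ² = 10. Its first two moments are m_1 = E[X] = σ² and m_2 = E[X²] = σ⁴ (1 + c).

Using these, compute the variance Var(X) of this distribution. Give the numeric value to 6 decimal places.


m_1 = E[X] = σ² = 10, so m_1² = 100.
m_2 = E[X²] = σ⁴ (1 + c) = 100 · (1 + 0.526316) = 100 · 1.526316 = 152.631579.
(Note m_2 − m_1² simplifies to c · σ⁴ = 0.526316 · 100.)

Var(X) = m_2 − m_1² = 152.631579 − 100 = 52.631579.


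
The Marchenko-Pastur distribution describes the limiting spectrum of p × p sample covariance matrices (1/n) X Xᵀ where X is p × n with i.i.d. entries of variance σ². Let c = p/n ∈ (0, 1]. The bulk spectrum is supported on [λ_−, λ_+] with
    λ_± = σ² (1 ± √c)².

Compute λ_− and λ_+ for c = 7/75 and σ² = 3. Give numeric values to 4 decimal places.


c = 7/75 = 0.093333; √c = 0.305505.
λ_− = σ² (1 − √c)² = 3 · (1 − 0.305505)² = 3 · (0.694495)² = 1.446970.
λ_+ = σ² (1 + √c)² = 3 · (1 + 0.305505)² = 3 · (1.305505)² = 5.113030.

Rounded to 4 decimal places: λ_− ≈ 1.4470, λ_+ ≈ 5.1130.


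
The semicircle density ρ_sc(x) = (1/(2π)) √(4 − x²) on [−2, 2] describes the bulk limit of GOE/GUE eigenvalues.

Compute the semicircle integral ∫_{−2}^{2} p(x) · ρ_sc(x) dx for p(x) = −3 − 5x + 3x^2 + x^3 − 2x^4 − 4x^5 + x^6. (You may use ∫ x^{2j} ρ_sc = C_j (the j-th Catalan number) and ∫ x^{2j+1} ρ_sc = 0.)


Write p(x) = Σ a_i x^i, split into monomials and integrate each against ρ_sc separately.
Using ∫ x^{2j} ρ_sc = C_j = (1/(j+1)) C(2j, j) (Catalan numbers) and ∫ x^{2j+1} ρ_sc = 0 (odd monomials vanish by symmetry):
  i = 0 (even): a_0 · C_{0} = -3 · 1 = -3
  i = 1 (odd): ∫ x^1 ρ_sc = 0 (vanishes)
  i = 2 (even): a_2 · C_{1} = 3 · 1 = 3
  i = 3 (odd): ∫ x^3 ρ_sc = 0 (vanishes)
  i = 4 (even): a_4 · C_{2} = -2 · 2 = -4
  i = 5 (odd): ∫ x^5 ρ_sc = 0 (vanishes)
  i = 6 (even): a_6 · C_{3} = 1 · 5 = 5

Summing the contributions: ∫_{−2}^{2} p(x) ρ_sc(x) dx = (-3) + 3 + (-4) + 5 = 1.


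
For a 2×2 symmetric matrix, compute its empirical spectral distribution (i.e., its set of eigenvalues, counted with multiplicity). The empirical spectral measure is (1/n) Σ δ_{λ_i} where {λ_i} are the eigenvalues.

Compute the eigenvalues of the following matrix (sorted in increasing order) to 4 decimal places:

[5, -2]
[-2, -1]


Since M is real symmetric, both eigenvalues are real; they are the roots of det(λI − M) = λ² − (tr M) λ + det M.
tr M = 5 + (-1) = 4.
det M = 5·(-1) − (-2)² = -5 − 4 = -9.
Characteristic polynomial: λ² − 4λ − 9 = 0.
Discriminant Δ = (tr M)² − 4·det M = 16 − (-36) = 52; √Δ = 7.211103.
λ = (tr M ± √Δ)/2 = (4 ± 7.211103)/2, giving (tr M − √Δ)/2 = -1.6056 and (tr M + √Δ)/2 = 5.6056.

Eigenvalues sorted in increasing order: [-1.6056, 5.6056].


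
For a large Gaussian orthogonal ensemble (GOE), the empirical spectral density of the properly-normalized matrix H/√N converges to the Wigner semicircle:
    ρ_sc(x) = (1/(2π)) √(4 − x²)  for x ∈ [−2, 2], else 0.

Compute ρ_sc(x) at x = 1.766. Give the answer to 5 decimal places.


ρ_sc(x) = (1/(2π)) √(4 − x²). With x = 1.766:
  4 − x² = 4 − (1.766)² = 4 − 3.118756 = 0.881244.
  √(4 − x²) = 0.938746.
  1/(2π) = 0.159155.
  ρ_sc(1.766) = 0.159155 · 0.938746 = 0.149406.

Rounded to 5 decimal places: ρ_sc(1.766) ≈ 0.14941.
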